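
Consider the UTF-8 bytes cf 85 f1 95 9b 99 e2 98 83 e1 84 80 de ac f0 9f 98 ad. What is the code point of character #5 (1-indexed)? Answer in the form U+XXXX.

U+07AC

Offset 0: leading byte 0xCF = 11001111 → 2-byte char #1 = CF 85.
Offset 2: leading byte 0xF1 = 11110001 → 4-byte char #2 = F1 95 9B 99.
Offset 6: leading byte 0xE2 = 11100010 → 3-byte char #3 = E2 98 83.
Offset 9: leading byte 0xE1 = 11100001 → 3-byte char #4 = E1 84 80.
Offset 12: leading byte 0xDE = 11011110 → 2-byte char #5 = DE AC.
Leading byte 0xDE = 11011110 matches 110xxxxx → 2-byte sequence.
Byte 1: 0xDE = 11011110, payload 11110 (5 bits).
Byte 2: 0xAC = 10101100 (10xxxxxx ✓), payload 101100.
Concatenate: 11110101100 = 0x7AC (11 bits → U+07AC).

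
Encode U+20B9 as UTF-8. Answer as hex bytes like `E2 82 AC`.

E2 82 B9

U+20B9 = 0x20B9 = 8377 decimal. In range U+0800–U+FFFF → 3-byte form: 1110xxxx 10xxxxxx 10xxxxxx.
Binary (16 bits): 0010000010111001.
Split 4+6+6: 0010 | 000010 | 111001.
Byte 1: 11100010 = 0xE2.
Byte 2: 10000010 = 0x82.
Byte 3: 10111001 = 0xB9.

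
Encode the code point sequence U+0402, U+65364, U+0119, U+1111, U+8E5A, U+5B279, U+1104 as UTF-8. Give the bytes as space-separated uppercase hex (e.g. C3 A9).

U+0402: 2-byte form → D0 82.
U+65364: 4-byte form → F1 A5 8D A4.
U+0119: 2-byte form → C4 99.
U+1111: 3-byte form → E1 84 91.
U+8E5A: 3-byte form → E8 B9 9A.
U+5B279: 4-byte form → F1 9B 89 B9.
U+1104: 3-byte form → E1 84 84.
Concatenated (21 bytes): D0 82 F1 A5 8D A4 C4 99 E1 84 91 E8 B9 9A F1 9B 89 B9 E1 84 84.

D0 82 F1 A5 8D A4 C4 99 E1 84 91 E8 B9 9A F1 9B 89 B9 E1 84 84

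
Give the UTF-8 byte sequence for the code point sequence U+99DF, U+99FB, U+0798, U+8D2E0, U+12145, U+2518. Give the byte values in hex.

E9 A7 9F E9 A7 BB DE 98 F2 8D 8B A0 F0 92 85 85 E2 94 98

U+99DF: 3-byte form → E9 A7 9F.
U+99FB: 3-byte form → E9 A7 BB.
U+0798: 2-byte form → DE 98.
U+8D2E0: 4-byte form → F2 8D 8B A0.
U+12145: 4-byte form → F0 92 85 85.
U+2518: 3-byte form → E2 94 98.
Concatenated (19 bytes): E9 A7 9F E9 A7 BB DE 98 F2 8D 8B A0 F0 92 85 85 E2 94 98.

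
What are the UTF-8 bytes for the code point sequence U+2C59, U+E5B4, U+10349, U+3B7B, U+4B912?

U+2C59: 3-byte form → E2 B1 99.
U+E5B4: 3-byte form → EE 96 B4.
U+10349: 4-byte form → F0 90 8D 89.
U+3B7B: 3-byte form → E3 AD BB.
U+4B912: 4-byte form → F1 8B A4 92.
Concatenated (17 bytes): E2 B1 99 EE 96 B4 F0 90 8D 89 E3 AD BB F1 8B A4 92.

E2 B1 99 EE 96 B4 F0 90 8D 89 E3 AD BB F1 8B A4 92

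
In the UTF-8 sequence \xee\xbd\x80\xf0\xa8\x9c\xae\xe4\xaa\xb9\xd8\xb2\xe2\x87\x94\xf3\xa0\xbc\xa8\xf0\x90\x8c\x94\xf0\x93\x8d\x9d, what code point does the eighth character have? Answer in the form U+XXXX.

U+1335D

Offset 0: leading byte 0xEE = 11101110 → 3-byte char #1 = EE BD 80.
Offset 3: leading byte 0xF0 = 11110000 → 4-byte char #2 = F0 A8 9C AE.
Offset 7: leading byte 0xE4 = 11100100 → 3-byte char #3 = E4 AA B9.
Offset 10: leading byte 0xD8 = 11011000 → 2-byte char #4 = D8 B2.
Offset 12: leading byte 0xE2 = 11100010 → 3-byte char #5 = E2 87 94.
Offset 15: leading byte 0xF3 = 11110011 → 4-byte char #6 = F3 A0 BC A8.
Offset 19: leading byte 0xF0 = 11110000 → 4-byte char #7 = F0 90 8C 94.
Offset 23: leading byte 0xF0 = 11110000 → 4-byte char #8 = F0 93 8D 9D.
Leading byte 0xF0 = 11110000 matches 11110xxx → 4-byte sequence.
Byte 1: 0xF0 = 11110000, payload 000 (3 bits).
Byte 2: 0x93 = 10010011 (10xxxxxx ✓), payload 010011.
Byte 3: 0x8D = 10001101 (10xxxxxx ✓), payload 001101.
Byte 4: 0x9D = 10011101 (10xxxxxx ✓), payload 011101.
Concatenate: 000010011001101011101 = 0x1335D (21 bits → U+1335D).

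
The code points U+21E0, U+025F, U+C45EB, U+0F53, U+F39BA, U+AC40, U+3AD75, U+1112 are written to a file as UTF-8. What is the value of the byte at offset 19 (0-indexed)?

U+21E0 → 3-byte form E2 87 A0 at offsets 0–2.
U+025F → 2-byte form C9 9F at offsets 3–4.
U+C45EB → 4-byte form F3 84 97 AB at offsets 5–8.
U+0F53 → 3-byte form E0 BD 93 at offsets 9–11.
U+F39BA → 4-byte form F3 B3 A6 BA at offsets 12–15.
U+AC40 → 3-byte form EA B1 80 at offsets 16–18.
U+3AD75 → 4-byte form F0 BA B5 B5 at offsets 19–22.
Offset 19 falls in char 7's range; it's byte 1 of F0 BA B5 B5 = 0xF0.

0xF0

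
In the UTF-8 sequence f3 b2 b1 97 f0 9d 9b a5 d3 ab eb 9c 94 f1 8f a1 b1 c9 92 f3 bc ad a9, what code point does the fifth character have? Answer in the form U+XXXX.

U+4F871

Offset 0: leading byte 0xF3 = 11110011 → 4-byte char #1 = F3 B2 B1 97.
Offset 4: leading byte 0xF0 = 11110000 → 4-byte char #2 = F0 9D 9B A5.
Offset 8: leading byte 0xD3 = 11010011 → 2-byte char #3 = D3 AB.
Offset 10: leading byte 0xEB = 11101011 → 3-byte char #4 = EB 9C 94.
Offset 13: leading byte 0xF1 = 11110001 → 4-byte char #5 = F1 8F A1 B1.
Leading byte 0xF1 = 11110001 matches 11110xxx → 4-byte sequence.
Byte 1: 0xF1 = 11110001, payload 001 (3 bits).
Byte 2: 0x8F = 10001111 (10xxxxxx ✓), payload 001111.
Byte 3: 0xA1 = 10100001 (10xxxxxx ✓), payload 100001.
Byte 4: 0xB1 = 10110001 (10xxxxxx ✓), payload 110001.
Concatenate: 001001111100001110001 = 0x4F871 (21 bits → U+4F871).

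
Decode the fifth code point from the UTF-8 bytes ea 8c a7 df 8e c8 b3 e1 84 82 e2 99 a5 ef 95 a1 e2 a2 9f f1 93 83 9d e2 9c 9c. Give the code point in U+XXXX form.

U+2665

Offset 0: leading byte 0xEA = 11101010 → 3-byte char #1 = EA 8C A7.
Offset 3: leading byte 0xDF = 11011111 → 2-byte char #2 = DF 8E.
Offset 5: leading byte 0xC8 = 11001000 → 2-byte char #3 = C8 B3.
Offset 7: leading byte 0xE1 = 11100001 → 3-byte char #4 = E1 84 82.
Offset 10: leading byte 0xE2 = 11100010 → 3-byte char #5 = E2 99 A5.
Leading byte 0xE2 = 11100010 matches 1110xxxx → 3-byte sequence.
Byte 1: 0xE2 = 11100010, payload 0010 (4 bits).
Byte 2: 0x99 = 10011001 (10xxxxxx ✓), payload 011001.
Byte 3: 0xA5 = 10100101 (10xxxxxx ✓), payload 100101.
Concatenate: 0010011001100101 = 0x2665 (16 bits → U+2665).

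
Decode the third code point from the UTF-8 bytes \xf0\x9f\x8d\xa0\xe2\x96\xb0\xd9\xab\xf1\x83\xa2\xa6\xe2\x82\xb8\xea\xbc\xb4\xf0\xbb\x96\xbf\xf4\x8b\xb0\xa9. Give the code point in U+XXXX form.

Offset 0: leading byte 0xF0 = 11110000 → 4-byte char #1 = F0 9F 8D A0.
Offset 4: leading byte 0xE2 = 11100010 → 3-byte char #2 = E2 96 B0.
Offset 7: leading byte 0xD9 = 11011001 → 2-byte char #3 = D9 AB.
Leading byte 0xD9 = 11011001 matches 110xxxxx → 2-byte sequence.
Byte 1: 0xD9 = 11011001, payload 11001 (5 bits).
Byte 2: 0xAB = 10101011 (10xxxxxx ✓), payload 101011.
Concatenate: 11001101011 = 0x66B (11 bits → U+066B).

U+066B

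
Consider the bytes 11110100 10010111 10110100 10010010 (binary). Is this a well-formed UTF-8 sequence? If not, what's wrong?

invalid (encodes a value above U+10FFFF)

Leading byte 0xF4 = 11110100 → 4-byte form.
Payload = 0x117D12, which exceeds U+10FFFF, the maximum Unicode code point. (Leading bytes F5–FF, or F4 followed by ≥ 0x90, are invalid.)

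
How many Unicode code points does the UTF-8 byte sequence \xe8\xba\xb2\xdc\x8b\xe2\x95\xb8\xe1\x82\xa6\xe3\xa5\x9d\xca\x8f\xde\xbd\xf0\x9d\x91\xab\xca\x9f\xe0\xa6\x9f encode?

Byte at offset 0: 0xE8 = 11101000 → 3-byte char (#1). Advance 3.
Byte at offset 3: 0xDC = 11011100 → 2-byte char (#2). Advance 2.
Byte at offset 5: 0xE2 = 11100010 → 3-byte char (#3). Advance 3.
Byte at offset 8: 0xE1 = 11100001 → 3-byte char (#4). Advance 3.
Byte at offset 11: 0xE3 = 11100011 → 3-byte char (#5). Advance 3.
Byte at offset 14: 0xCA = 11001010 → 2-byte char (#6). Advance 2.
Byte at offset 16: 0xDE = 11011110 → 2-byte char (#7). Advance 2.
Byte at offset 18: 0xF0 = 11110000 → 4-byte char (#8). Advance 4.
Byte at offset 22: 0xCA = 11001010 → 2-byte char (#9). Advance 2.
Byte at offset 24: 0xE0 = 11100000 → 3-byte char (#10). Advance 3.
Reached end at offset 27 after 10 code points.

10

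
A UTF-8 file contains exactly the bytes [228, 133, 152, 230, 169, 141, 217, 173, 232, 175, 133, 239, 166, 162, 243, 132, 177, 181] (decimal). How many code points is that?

Byte at offset 0: 0xE4 = 11100100 → 3-byte char (#1). Advance 3.
Byte at offset 3: 0xE6 = 11100110 → 3-byte char (#2). Advance 3.
Byte at offset 6: 0xD9 = 11011001 → 2-byte char (#3). Advance 2.
Byte at offset 8: 0xE8 = 11101000 → 3-byte char (#4). Advance 3.
Byte at offset 11: 0xEF = 11101111 → 3-byte char (#5). Advance 3.
Byte at offset 14: 0xF3 = 11110011 → 4-byte char (#6). Advance 4.
Reached end at offset 18 after 6 code points.

6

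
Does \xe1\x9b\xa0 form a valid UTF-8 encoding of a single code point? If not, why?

Leading byte 0xE1 = 11100001 → 3-byte form.
Continuation bytes 0x9B=10011011, 0xA0=10100000 all match 10xxxxxx.
Decoded value 0x16E0 is ≥ 0x800 (shortest form) and not a surrogate.

valid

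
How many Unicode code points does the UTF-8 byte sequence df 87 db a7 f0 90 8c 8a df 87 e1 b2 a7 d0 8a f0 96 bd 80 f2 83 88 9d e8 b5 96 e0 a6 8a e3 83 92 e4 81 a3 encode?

Byte at offset 0: 0xDF = 11011111 → 2-byte char (#1). Advance 2.
Byte at offset 2: 0xDB = 11011011 → 2-byte char (#2). Advance 2.
Byte at offset 4: 0xF0 = 11110000 → 4-byte char (#3). Advance 4.
Byte at offset 8: 0xDF = 11011111 → 2-byte char (#4). Advance 2.
Byte at offset 10: 0xE1 = 11100001 → 3-byte char (#5). Advance 3.
Byte at offset 13: 0xD0 = 11010000 → 2-byte char (#6). Advance 2.
Byte at offset 15: 0xF0 = 11110000 → 4-byte char (#7). Advance 4.
Byte at offset 19: 0xF2 = 11110010 → 4-byte char (#8). Advance 4.
Byte at offset 23: 0xE8 = 11101000 → 3-byte char (#9). Advance 3.
Byte at offset 26: 0xE0 = 11100000 → 3-byte char (#10). Advance 3.
Byte at offset 29: 0xE3 = 11100011 → 3-byte char (#11). Advance 3.
Byte at offset 32: 0xE4 = 11100100 → 3-byte char (#12). Advance 3.
Reached end at offset 35 after 12 code points.

12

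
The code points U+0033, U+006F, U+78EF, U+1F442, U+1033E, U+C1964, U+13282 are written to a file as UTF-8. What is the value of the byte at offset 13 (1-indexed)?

0xBE

1-indexed offset 13 is 0-indexed offset 12.
U+0033 → 1-byte form 33 at offsets 0–0.
U+006F → 1-byte form 6F at offsets 1–1.
U+78EF → 3-byte form E7 A3 AF at offsets 2–4.
U+1F442 → 4-byte form F0 9F 91 82 at offsets 5–8.
U+1033E → 4-byte form F0 90 8C BE at offsets 9–12.
Offset 12 falls in char 5's range; it's byte 4 of F0 90 8C BE = 0xBE.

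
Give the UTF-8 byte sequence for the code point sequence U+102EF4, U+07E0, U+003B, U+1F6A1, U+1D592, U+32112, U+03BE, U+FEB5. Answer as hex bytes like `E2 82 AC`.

F4 82 BB B4 DF A0 3B F0 9F 9A A1 F0 9D 96 92 F0 B2 84 92 CE BE EF BA B5

U+102EF4: 4-byte form → F4 82 BB B4.
U+07E0: 2-byte form → DF A0.
U+003B: 1-byte form → 3B.
U+1F6A1: 4-byte form → F0 9F 9A A1.
U+1D592: 4-byte form → F0 9D 96 92.
U+32112: 4-byte form → F0 B2 84 92.
U+03BE: 2-byte form → CE BE.
U+FEB5: 3-byte form → EF BA B5.
Concatenated (24 bytes): F4 82 BB B4 DF A0 3B F0 9F 9A A1 F0 9D 96 92 F0 B2 84 92 CE BE EF BA B5.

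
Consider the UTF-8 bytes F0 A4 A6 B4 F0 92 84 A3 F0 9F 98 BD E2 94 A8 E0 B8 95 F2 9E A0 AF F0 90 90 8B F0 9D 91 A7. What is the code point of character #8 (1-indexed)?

Offset 0: leading byte 0xF0 = 11110000 → 4-byte char #1 = F0 A4 A6 B4.
Offset 4: leading byte 0xF0 = 11110000 → 4-byte char #2 = F0 92 84 A3.
Offset 8: leading byte 0xF0 = 11110000 → 4-byte char #3 = F0 9F 98 BD.
Offset 12: leading byte 0xE2 = 11100010 → 3-byte char #4 = E2 94 A8.
Offset 15: leading byte 0xE0 = 11100000 → 3-byte char #5 = E0 B8 95.
Offset 18: leading byte 0xF2 = 11110010 → 4-byte char #6 = F2 9E A0 AF.
Offset 22: leading byte 0xF0 = 11110000 → 4-byte char #7 = F0 90 90 8B.
Offset 26: leading byte 0xF0 = 11110000 → 4-byte char #8 = F0 9D 91 A7.
Leading byte 0xF0 = 11110000 matches 11110xxx → 4-byte sequence.
Byte 1: 0xF0 = 11110000, payload 000 (3 bits).
Byte 2: 0x9D = 10011101 (10xxxxxx ✓), payload 011101.
Byte 3: 0x91 = 10010001 (10xxxxxx ✓), payload 010001.
Byte 4: 0xA7 = 10100111 (10xxxxxx ✓), payload 100111.
Concatenate: 000011101010001100111 = 0x1D467 (21 bits → U+1D467).

U+1D467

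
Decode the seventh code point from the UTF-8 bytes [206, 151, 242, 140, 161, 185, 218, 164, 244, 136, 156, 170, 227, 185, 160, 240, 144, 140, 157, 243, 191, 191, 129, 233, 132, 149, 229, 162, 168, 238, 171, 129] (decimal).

U+FFFC1

Offset 0: leading byte 0xCE = 11001110 → 2-byte char #1 = CE 97.
Offset 2: leading byte 0xF2 = 11110010 → 4-byte char #2 = F2 8C A1 B9.
Offset 6: leading byte 0xDA = 11011010 → 2-byte char #3 = DA A4.
Offset 8: leading byte 0xF4 = 11110100 → 4-byte char #4 = F4 88 9C AA.
Offset 12: leading byte 0xE3 = 11100011 → 3-byte char #5 = E3 B9 A0.
Offset 15: leading byte 0xF0 = 11110000 → 4-byte char #6 = F0 90 8C 9D.
Offset 19: leading byte 0xF3 = 11110011 → 4-byte char #7 = F3 BF BF 81.
Leading byte 0xF3 = 11110011 matches 11110xxx → 4-byte sequence.
Byte 1: 0xF3 = 11110011, payload 011 (3 bits).
Byte 2: 0xBF = 10111111 (10xxxxxx ✓), payload 111111.
Byte 3: 0xBF = 10111111 (10xxxxxx ✓), payload 111111.
Byte 4: 0x81 = 10000001 (10xxxxxx ✓), payload 000001.
Concatenate: 011111111111111000001 = 0xFFFC1 (21 bits → U+FFFC1).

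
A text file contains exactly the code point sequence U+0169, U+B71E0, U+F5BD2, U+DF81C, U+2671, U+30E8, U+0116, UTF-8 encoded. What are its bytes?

U+0169: 2-byte form → C5 A9.
U+B71E0: 4-byte form → F2 B7 87 A0.
U+F5BD2: 4-byte form → F3 B5 AF 92.
U+DF81C: 4-byte form → F3 9F A0 9C.
U+2671: 3-byte form → E2 99 B1.
U+30E8: 3-byte form → E3 83 A8.
U+0116: 2-byte form → C4 96.
Concatenated (22 bytes): C5 A9 F2 B7 87 A0 F3 B5 AF 92 F3 9F A0 9C E2 99 B1 E3 83 A8 C4 96.

C5 A9 F2 B7 87 A0 F3 B5 AF 92 F3 9F A0 9C E2 99 B1 E3 83 A8 C4 96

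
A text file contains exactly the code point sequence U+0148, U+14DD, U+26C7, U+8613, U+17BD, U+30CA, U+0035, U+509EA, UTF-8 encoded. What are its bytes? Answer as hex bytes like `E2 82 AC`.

C5 88 E1 93 9D E2 9B 87 E8 98 93 E1 9E BD E3 83 8A 35 F1 90 A7 AA

U+0148: 2-byte form → C5 88.
U+14DD: 3-byte form → E1 93 9D.
U+26C7: 3-byte form → E2 9B 87.
U+8613: 3-byte form → E8 98 93.
U+17BD: 3-byte form → E1 9E BD.
U+30CA: 3-byte form → E3 83 8A.
U+0035: 1-byte form → 35.
U+509EA: 4-byte form → F1 90 A7 AA.
Concatenated (22 bytes): C5 88 E1 93 9D E2 9B 87 E8 98 93 E1 9E BD E3 83 8A 35 F1 90 A7 AA.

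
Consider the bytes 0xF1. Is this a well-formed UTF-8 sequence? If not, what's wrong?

invalid (sequence truncated)

Leading byte 0xF1 = 11110001 → 4-byte form, but only 1 byte is present.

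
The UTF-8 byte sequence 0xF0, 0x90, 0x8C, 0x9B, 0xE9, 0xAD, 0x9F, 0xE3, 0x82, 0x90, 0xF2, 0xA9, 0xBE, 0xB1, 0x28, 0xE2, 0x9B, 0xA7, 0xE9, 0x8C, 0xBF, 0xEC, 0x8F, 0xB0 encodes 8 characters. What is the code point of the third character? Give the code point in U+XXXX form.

Offset 0: leading byte 0xF0 = 11110000 → 4-byte char #1 = F0 90 8C 9B.
Offset 4: leading byte 0xE9 = 11101001 → 3-byte char #2 = E9 AD 9F.
Offset 7: leading byte 0xE3 = 11100011 → 3-byte char #3 = E3 82 90.
Leading byte 0xE3 = 11100011 matches 1110xxxx → 3-byte sequence.
Byte 1: 0xE3 = 11100011, payload 0011 (4 bits).
Byte 2: 0x82 = 10000010 (10xxxxxx ✓), payload 000010.
Byte 3: 0x90 = 10010000 (10xxxxxx ✓), payload 010000.
Concatenate: 0011000010010000 = 0x3090 (16 bits → U+3090).

U+3090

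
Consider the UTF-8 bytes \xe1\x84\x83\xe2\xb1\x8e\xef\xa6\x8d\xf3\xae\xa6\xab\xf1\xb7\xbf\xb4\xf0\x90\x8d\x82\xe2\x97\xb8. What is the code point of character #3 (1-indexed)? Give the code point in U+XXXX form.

U+F98D

Offset 0: leading byte 0xE1 = 11100001 → 3-byte char #1 = E1 84 83.
Offset 3: leading byte 0xE2 = 11100010 → 3-byte char #2 = E2 B1 8E.
Offset 6: leading byte 0xEF = 11101111 → 3-byte char #3 = EF A6 8D.
Leading byte 0xEF = 11101111 matches 1110xxxx → 3-byte sequence.
Byte 1: 0xEF = 11101111, payload 1111 (4 bits).
Byte 2: 0xA6 = 10100110 (10xxxxxx ✓), payload 100110.
Byte 3: 0x8D = 10001101 (10xxxxxx ✓), payload 001101.
Concatenate: 1111100110001101 = 0xF98D (16 bits → U+F98D).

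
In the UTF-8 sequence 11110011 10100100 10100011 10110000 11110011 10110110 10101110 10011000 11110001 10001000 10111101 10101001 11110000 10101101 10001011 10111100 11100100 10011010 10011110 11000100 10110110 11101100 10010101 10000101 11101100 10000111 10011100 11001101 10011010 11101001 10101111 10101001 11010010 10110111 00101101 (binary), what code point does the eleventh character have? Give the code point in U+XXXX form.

Offset 0: leading byte 0xF3 = 11110011 → 4-byte char #1 = F3 A4 A3 B0.
Offset 4: leading byte 0xF3 = 11110011 → 4-byte char #2 = F3 B6 AE 98.
Offset 8: leading byte 0xF1 = 11110001 → 4-byte char #3 = F1 88 BD A9.
Offset 12: leading byte 0xF0 = 11110000 → 4-byte char #4 = F0 AD 8B BC.
Offset 16: leading byte 0xE4 = 11100100 → 3-byte char #5 = E4 9A 9E.
Offset 19: leading byte 0xC4 = 11000100 → 2-byte char #6 = C4 B6.
Offset 21: leading byte 0xEC = 11101100 → 3-byte char #7 = EC 95 85.
Offset 24: leading byte 0xEC = 11101100 → 3-byte char #8 = EC 87 9C.
Offset 27: leading byte 0xCD = 11001101 → 2-byte char #9 = CD 9A.
Offset 29: leading byte 0xE9 = 11101001 → 3-byte char #10 = E9 AF A9.
Offset 32: leading byte 0xD2 = 11010010 → 2-byte char #11 = D2 B7.
Leading byte 0xD2 = 11010010 matches 110xxxxx → 2-byte sequence.
Byte 1: 0xD2 = 11010010, payload 10010 (5 bits).
Byte 2: 0xB7 = 10110111 (10xxxxxx ✓), payload 110111.
Concatenate: 10010110111 = 0x4B7 (11 bits → U+04B7).

U+04B7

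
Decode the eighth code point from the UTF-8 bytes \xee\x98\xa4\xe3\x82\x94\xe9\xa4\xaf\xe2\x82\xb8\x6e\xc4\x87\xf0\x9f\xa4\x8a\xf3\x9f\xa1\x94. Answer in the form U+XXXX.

Offset 0: leading byte 0xEE = 11101110 → 3-byte char #1 = EE 98 A4.
Offset 3: leading byte 0xE3 = 11100011 → 3-byte char #2 = E3 82 94.
Offset 6: leading byte 0xE9 = 11101001 → 3-byte char #3 = E9 A4 AF.
Offset 9: leading byte 0xE2 = 11100010 → 3-byte char #4 = E2 82 B8.
Offset 12: leading byte 0x6E = 01101110 → 1-byte char #5 = 6E.
Offset 13: leading byte 0xC4 = 11000100 → 2-byte char #6 = C4 87.
Offset 15: leading byte 0xF0 = 11110000 → 4-byte char #7 = F0 9F A4 8A.
Offset 19: leading byte 0xF3 = 11110011 → 4-byte char #8 = F3 9F A1 94.
Leading byte 0xF3 = 11110011 matches 11110xxx → 4-byte sequence.
Byte 1: 0xF3 = 11110011, payload 011 (3 bits).
Byte 2: 0x9F = 10011111 (10xxxxxx ✓), payload 011111.
Byte 3: 0xA1 = 10100001 (10xxxxxx ✓), payload 100001.
Byte 4: 0x94 = 10010100 (10xxxxxx ✓), payload 010100.
Concatenate: 011011111100001010100 = 0xDF854 (21 bits → U+DF854).

U+DF854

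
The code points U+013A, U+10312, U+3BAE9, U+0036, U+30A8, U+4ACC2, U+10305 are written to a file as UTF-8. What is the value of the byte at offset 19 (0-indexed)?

U+013A → 2-byte form C4 BA at offsets 0–1.
U+10312 → 4-byte form F0 90 8C 92 at offsets 2–5.
U+3BAE9 → 4-byte form F0 BB AB A9 at offsets 6–9.
U+0036 → 1-byte form 36 at offsets 10–10.
U+30A8 → 3-byte form E3 82 A8 at offsets 11–13.
U+4ACC2 → 4-byte form F1 8A B3 82 at offsets 14–17.
U+10305 → 4-byte form F0 90 8C 85 at offsets 18–21.
Offset 19 falls in char 7's range; it's byte 2 of F0 90 8C 85 = 0x90.

0x90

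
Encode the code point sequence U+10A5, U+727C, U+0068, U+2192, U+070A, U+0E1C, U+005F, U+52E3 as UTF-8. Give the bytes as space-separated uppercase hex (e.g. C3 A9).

U+10A5: 3-byte form → E1 82 A5.
U+727C: 3-byte form → E7 89 BC.
U+0068: 1-byte form → 68.
U+2192: 3-byte form → E2 86 92.
U+070A: 2-byte form → DC 8A.
U+0E1C: 3-byte form → E0 B8 9C.
U+005F: 1-byte form → 5F.
U+52E3: 3-byte form → E5 8B A3.
Concatenated (19 bytes): E1 82 A5 E7 89 BC 68 E2 86 92 DC 8A E0 B8 9C 5F E5 8B A3.

E1 82 A5 E7 89 BC 68 E2 86 92 DC 8A E0 B8 9C 5F E5 8B A3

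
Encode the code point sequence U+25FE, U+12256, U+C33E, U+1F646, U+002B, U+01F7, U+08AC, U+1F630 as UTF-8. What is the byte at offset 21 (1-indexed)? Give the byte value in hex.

1-indexed offset 21 is 0-indexed offset 20.
U+25FE → 3-byte form E2 97 BE at offsets 0–2.
U+12256 → 4-byte form F0 92 89 96 at offsets 3–6.
U+C33E → 3-byte form EC 8C BE at offsets 7–9.
U+1F646 → 4-byte form F0 9F 99 86 at offsets 10–13.
U+002B → 1-byte form 2B at offsets 14–14.
U+01F7 → 2-byte form C7 B7 at offsets 15–16.
U+08AC → 3-byte form E0 A2 AC at offsets 17–19.
U+1F630 → 4-byte form F0 9F 98 B0 at offsets 20–23.
Offset 20 falls in char 8's range; it's byte 1 of F0 9F 98 B0 = 0xF0.

0xF0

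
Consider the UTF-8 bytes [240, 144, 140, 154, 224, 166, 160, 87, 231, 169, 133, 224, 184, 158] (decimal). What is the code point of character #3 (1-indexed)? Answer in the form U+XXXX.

Offset 0: leading byte 0xF0 = 11110000 → 4-byte char #1 = F0 90 8C 9A.
Offset 4: leading byte 0xE0 = 11100000 → 3-byte char #2 = E0 A6 A0.
Offset 7: leading byte 0x57 = 01010111 → 1-byte char #3 = 57.
Leading byte 0x57 = 01010111 matches 0xxxxxxx → 1-byte sequence.
Byte 1: 0x57 = 01010111, payload 1010111 (7 bits).
Concatenate: 1010111 = 0x57 (7 bits → U+0057).

U+0057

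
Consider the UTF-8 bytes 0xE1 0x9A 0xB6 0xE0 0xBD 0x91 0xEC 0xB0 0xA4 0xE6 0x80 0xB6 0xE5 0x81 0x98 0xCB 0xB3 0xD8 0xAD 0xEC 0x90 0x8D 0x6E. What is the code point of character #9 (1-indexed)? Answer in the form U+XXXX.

U+006E

Offset 0: leading byte 0xE1 = 11100001 → 3-byte char #1 = E1 9A B6.
Offset 3: leading byte 0xE0 = 11100000 → 3-byte char #2 = E0 BD 91.
Offset 6: leading byte 0xEC = 11101100 → 3-byte char #3 = EC B0 A4.
Offset 9: leading byte 0xE6 = 11100110 → 3-byte char #4 = E6 80 B6.
Offset 12: leading byte 0xE5 = 11100101 → 3-byte char #5 = E5 81 98.
Offset 15: leading byte 0xCB = 11001011 → 2-byte char #6 = CB B3.
Offset 17: leading byte 0xD8 = 11011000 → 2-byte char #7 = D8 AD.
Offset 19: leading byte 0xEC = 11101100 → 3-byte char #8 = EC 90 8D.
Offset 22: leading byte 0x6E = 01101110 → 1-byte char #9 = 6E.
Leading byte 0x6E = 01101110 matches 0xxxxxxx → 1-byte sequence.
Byte 1: 0x6E = 01101110, payload 1101110 (7 bits).
Concatenate: 1101110 = 0x6E (7 bits → U+006E).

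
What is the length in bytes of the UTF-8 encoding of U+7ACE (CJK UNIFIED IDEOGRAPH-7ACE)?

U+7ACE = 0x7ACE. UTF-8 uses 1 byte below 0x80, 2 below 0x800, 3 below 0x10000, 4 up to 0x10FFFF. 0x7ACE is in U+0800–U+FFFF → 3 bytes.

3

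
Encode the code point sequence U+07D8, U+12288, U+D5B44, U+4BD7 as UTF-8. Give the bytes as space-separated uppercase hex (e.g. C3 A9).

DF 98 F0 92 8A 88 F3 95 AD 84 E4 AF 97

U+07D8: 2-byte form → DF 98.
U+12288: 4-byte form → F0 92 8A 88.
U+D5B44: 4-byte form → F3 95 AD 84.
U+4BD7: 3-byte form → E4 AF 97.
Concatenated (13 bytes): DF 98 F0 92 8A 88 F3 95 AD 84 E4 AF 97.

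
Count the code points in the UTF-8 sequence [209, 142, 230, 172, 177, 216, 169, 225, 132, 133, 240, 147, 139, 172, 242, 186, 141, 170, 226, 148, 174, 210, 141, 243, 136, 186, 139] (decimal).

Byte at offset 0: 0xD1 = 11010001 → 2-byte char (#1). Advance 2.
Byte at offset 2: 0xE6 = 11100110 → 3-byte char (#2). Advance 3.
Byte at offset 5: 0xD8 = 11011000 → 2-byte char (#3). Advance 2.
Byte at offset 7: 0xE1 = 11100001 → 3-byte char (#4). Advance 3.
Byte at offset 10: 0xF0 = 11110000 → 4-byte char (#5). Advance 4.
Byte at offset 14: 0xF2 = 11110010 → 4-byte char (#6). Advance 4.
Byte at offset 18: 0xE2 = 11100010 → 3-byte char (#7). Advance 3.
Byte at offset 21: 0xD2 = 11010010 → 2-byte char (#8). Advance 2.
Byte at offset 23: 0xF3 = 11110011 → 4-byte char (#9). Advance 4.
Reached end at offset 27 after 9 code points.

9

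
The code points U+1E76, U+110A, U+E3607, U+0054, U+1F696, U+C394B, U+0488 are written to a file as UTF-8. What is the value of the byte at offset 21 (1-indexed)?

0x88

1-indexed offset 21 is 0-indexed offset 20.
U+1E76 → 3-byte form E1 B9 B6 at offsets 0–2.
U+110A → 3-byte form E1 84 8A at offsets 3–5.
U+E3607 → 4-byte form F3 A3 98 87 at offsets 6–9.
U+0054 → 1-byte form 54 at offsets 10–10.
U+1F696 → 4-byte form F0 9F 9A 96 at offsets 11–14.
U+C394B → 4-byte form F3 83 A5 8B at offsets 15–18.
U+0488 → 2-byte form D2 88 at offsets 19–20.
Offset 20 falls in char 7's range; it's byte 2 of D2 88 = 0x88.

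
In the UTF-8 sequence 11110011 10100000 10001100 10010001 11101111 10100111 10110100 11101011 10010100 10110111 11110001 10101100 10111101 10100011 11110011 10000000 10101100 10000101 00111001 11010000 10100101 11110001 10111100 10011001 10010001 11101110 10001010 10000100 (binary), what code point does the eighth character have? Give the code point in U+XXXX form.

U+7C651

Offset 0: leading byte 0xF3 = 11110011 → 4-byte char #1 = F3 A0 8C 91.
Offset 4: leading byte 0xEF = 11101111 → 3-byte char #2 = EF A7 B4.
Offset 7: leading byte 0xEB = 11101011 → 3-byte char #3 = EB 94 B7.
Offset 10: leading byte 0xF1 = 11110001 → 4-byte char #4 = F1 AC BD A3.
Offset 14: leading byte 0xF3 = 11110011 → 4-byte char #5 = F3 80 AC 85.
Offset 18: leading byte 0x39 = 00111001 → 1-byte char #6 = 39.
Offset 19: leading byte 0xD0 = 11010000 → 2-byte char #7 = D0 A5.
Offset 21: leading byte 0xF1 = 11110001 → 4-byte char #8 = F1 BC 99 91.
Leading byte 0xF1 = 11110001 matches 11110xxx → 4-byte sequence.
Byte 1: 0xF1 = 11110001, payload 001 (3 bits).
Byte 2: 0xBC = 10111100 (10xxxxxx ✓), payload 111100.
Byte 3: 0x99 = 10011001 (10xxxxxx ✓), payload 011001.
Byte 4: 0x91 = 10010001 (10xxxxxx ✓), payload 010001.
Concatenate: 001111100011001010001 = 0x7C651 (21 bits → U+7C651).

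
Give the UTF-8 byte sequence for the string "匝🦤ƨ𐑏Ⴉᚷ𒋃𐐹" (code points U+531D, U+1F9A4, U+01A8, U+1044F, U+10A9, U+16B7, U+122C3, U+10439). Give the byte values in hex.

E5 8C 9D F0 9F A6 A4 C6 A8 F0 90 91 8F E1 82 A9 E1 9A B7 F0 92 8B 83 F0 90 90 B9

U+531D: 3-byte form → E5 8C 9D.
U+1F9A4: 4-byte form → F0 9F A6 A4.
U+01A8: 2-byte form → C6 A8.
U+1044F: 4-byte form → F0 90 91 8F.
U+10A9: 3-byte form → E1 82 A9.
U+16B7: 3-byte form → E1 9A B7.
U+122C3: 4-byte form → F0 92 8B 83.
U+10439: 4-byte form → F0 90 90 B9.
Concatenated (27 bytes): E5 8C 9D F0 9F A6 A4 C6 A8 F0 90 91 8F E1 82 A9 E1 9A B7 F0 92 8B 83 F0 90 90 B9.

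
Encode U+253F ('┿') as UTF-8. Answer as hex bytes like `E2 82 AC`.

E2 94 BF

U+253F = 0x253F = 9535 decimal. In range U+0800–U+FFFF → 3-byte form: 1110xxxx 10xxxxxx 10xxxxxx.
Binary (16 bits): 0010010100111111.
Split 4+6+6: 0010 | 010100 | 111111.
Byte 1: 11100010 = 0xE2.
Byte 2: 10010100 = 0x94.
Byte 3: 10111111 = 0xBF.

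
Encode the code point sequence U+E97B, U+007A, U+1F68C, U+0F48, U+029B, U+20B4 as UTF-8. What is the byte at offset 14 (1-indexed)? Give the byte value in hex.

1-indexed offset 14 is 0-indexed offset 13.
U+E97B → 3-byte form EE A5 BB at offsets 0–2.
U+007A → 1-byte form 7A at offsets 3–3.
U+1F68C → 4-byte form F0 9F 9A 8C at offsets 4–7.
U+0F48 → 3-byte form E0 BD 88 at offsets 8–10.
U+029B → 2-byte form CA 9B at offsets 11–12.
U+20B4 → 3-byte form E2 82 B4 at offsets 13–15.
Offset 13 falls in char 6's range; it's byte 1 of E2 82 B4 = 0xE2.

0xE2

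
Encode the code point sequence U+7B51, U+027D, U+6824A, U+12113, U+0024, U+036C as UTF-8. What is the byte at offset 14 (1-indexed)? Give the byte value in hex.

1-indexed offset 14 is 0-indexed offset 13.
U+7B51 → 3-byte form E7 AD 91 at offsets 0–2.
U+027D → 2-byte form C9 BD at offsets 3–4.
U+6824A → 4-byte form F1 A8 89 8A at offsets 5–8.
U+12113 → 4-byte form F0 92 84 93 at offsets 9–12.
U+0024 → 1-byte form 24 at offsets 13–13.
Offset 13 falls in char 5's range; it's byte 1 of 24 = 0x24.

0x24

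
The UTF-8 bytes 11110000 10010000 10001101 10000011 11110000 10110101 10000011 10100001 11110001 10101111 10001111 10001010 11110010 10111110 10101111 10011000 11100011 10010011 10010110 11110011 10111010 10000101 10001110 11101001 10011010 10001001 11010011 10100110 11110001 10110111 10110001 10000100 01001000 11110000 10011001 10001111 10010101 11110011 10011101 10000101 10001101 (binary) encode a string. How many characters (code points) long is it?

Byte at offset 0: 0xF0 = 11110000 → 4-byte char (#1). Advance 4.
Byte at offset 4: 0xF0 = 11110000 → 4-byte char (#2). Advance 4.
Byte at offset 8: 0xF1 = 11110001 → 4-byte char (#3). Advance 4.
Byte at offset 12: 0xF2 = 11110010 → 4-byte char (#4). Advance 4.
Byte at offset 16: 0xE3 = 11100011 → 3-byte char (#5). Advance 3.
Byte at offset 19: 0xF3 = 11110011 → 4-byte char (#6). Advance 4.
Byte at offset 23: 0xE9 = 11101001 → 3-byte char (#7). Advance 3.
Byte at offset 26: 0xD3 = 11010011 → 2-byte char (#8). Advance 2.
Byte at offset 28: 0xF1 = 11110001 → 4-byte char (#9). Advance 4.
Byte at offset 32: 0x48 = 01001000 → 1-byte char (#10). Advance 1.
Byte at offset 33: 0xF0 = 11110000 → 4-byte char (#11). Advance 4.
Byte at offset 37: 0xF3 = 11110011 → 4-byte char (#12). Advance 4.
Reached end at offset 41 after 12 code points.

12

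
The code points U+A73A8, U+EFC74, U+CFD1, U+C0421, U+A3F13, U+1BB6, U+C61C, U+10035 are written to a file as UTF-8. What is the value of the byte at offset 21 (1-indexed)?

1-indexed offset 21 is 0-indexed offset 20.
U+A73A8 → 4-byte form F2 A7 8E A8 at offsets 0–3.
U+EFC74 → 4-byte form F3 AF B1 B4 at offsets 4–7.
U+CFD1 → 3-byte form EC BF 91 at offsets 8–10.
U+C0421 → 4-byte form F3 80 90 A1 at offsets 11–14.
U+A3F13 → 4-byte form F2 A3 BC 93 at offsets 15–18.
U+1BB6 → 3-byte form E1 AE B6 at offsets 19–21.
Offset 20 falls in char 6's range; it's byte 2 of E1 AE B6 = 0xAE.

0xAE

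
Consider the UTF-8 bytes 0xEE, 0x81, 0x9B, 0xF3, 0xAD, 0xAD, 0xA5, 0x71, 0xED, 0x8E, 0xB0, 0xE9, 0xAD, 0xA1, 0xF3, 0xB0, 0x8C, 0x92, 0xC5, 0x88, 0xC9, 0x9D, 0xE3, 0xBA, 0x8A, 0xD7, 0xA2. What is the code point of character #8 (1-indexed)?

Offset 0: leading byte 0xEE = 11101110 → 3-byte char #1 = EE 81 9B.
Offset 3: leading byte 0xF3 = 11110011 → 4-byte char #2 = F3 AD AD A5.
Offset 7: leading byte 0x71 = 01110001 → 1-byte char #3 = 71.
Offset 8: leading byte 0xED = 11101101 → 3-byte char #4 = ED 8E B0.
Offset 11: leading byte 0xE9 = 11101001 → 3-byte char #5 = E9 AD A1.
Offset 14: leading byte 0xF3 = 11110011 → 4-byte char #6 = F3 B0 8C 92.
Offset 18: leading byte 0xC5 = 11000101 → 2-byte char #7 = C5 88.
Offset 20: leading byte 0xC9 = 11001001 → 2-byte char #8 = C9 9D.
Leading byte 0xC9 = 11001001 matches 110xxxxx → 2-byte sequence.
Byte 1: 0xC9 = 11001001, payload 01001 (5 bits).
Byte 2: 0x9D = 10011101 (10xxxxxx ✓), payload 011101.
Concatenate: 01001011101 = 0x25D (11 bits → U+025D).

U+025D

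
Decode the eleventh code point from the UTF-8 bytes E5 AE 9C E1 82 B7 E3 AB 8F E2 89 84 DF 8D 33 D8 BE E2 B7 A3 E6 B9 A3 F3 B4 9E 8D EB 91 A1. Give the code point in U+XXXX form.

U+B461

Offset 0: leading byte 0xE5 = 11100101 → 3-byte char #1 = E5 AE 9C.
Offset 3: leading byte 0xE1 = 11100001 → 3-byte char #2 = E1 82 B7.
Offset 6: leading byte 0xE3 = 11100011 → 3-byte char #3 = E3 AB 8F.
Offset 9: leading byte 0xE2 = 11100010 → 3-byte char #4 = E2 89 84.
Offset 12: leading byte 0xDF = 11011111 → 2-byte char #5 = DF 8D.
Offset 14: leading byte 0x33 = 00110011 → 1-byte char #6 = 33.
Offset 15: leading byte 0xD8 = 11011000 → 2-byte char #7 = D8 BE.
Offset 17: leading byte 0xE2 = 11100010 → 3-byte char #8 = E2 B7 A3.
Offset 20: leading byte 0xE6 = 11100110 → 3-byte char #9 = E6 B9 A3.
Offset 23: leading byte 0xF3 = 11110011 → 4-byte char #10 = F3 B4 9E 8D.
Offset 27: leading byte 0xEB = 11101011 → 3-byte char #11 = EB 91 A1.
Leading byte 0xEB = 11101011 matches 1110xxxx → 3-byte sequence.
Byte 1: 0xEB = 11101011, payload 1011 (4 bits).
Byte 2: 0x91 = 10010001 (10xxxxxx ✓), payload 010001.
Byte 3: 0xA1 = 10100001 (10xxxxxx ✓), payload 100001.
Concatenate: 1011010001100001 = 0xB461 (16 bits → U+B461).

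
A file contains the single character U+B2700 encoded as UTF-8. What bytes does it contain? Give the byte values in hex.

F2 B2 9C 80

U+B2700 = 0xB2700 = 730880 decimal. In range U+10000–U+10FFFF → 4-byte form: 11110xxx 10xxxxxx 10xxxxxx 10xxxxxx.
Binary (21 bits): 010110010011100000000.
Split 3+6+6+6: 010 | 110010 | 011100 | 000000.
Byte 1: 11110010 = 0xF2.
Byte 2: 10110010 = 0xB2.
Byte 3: 10011100 = 0x9C.
Byte 4: 10000000 = 0x80.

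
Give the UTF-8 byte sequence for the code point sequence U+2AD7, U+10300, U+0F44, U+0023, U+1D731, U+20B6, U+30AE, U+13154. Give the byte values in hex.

E2 AB 97 F0 90 8C 80 E0 BD 84 23 F0 9D 9C B1 E2 82 B6 E3 82 AE F0 93 85 94

U+2AD7: 3-byte form → E2 AB 97.
U+10300: 4-byte form → F0 90 8C 80.
U+0F44: 3-byte form → E0 BD 84.
U+0023: 1-byte form → 23.
U+1D731: 4-byte form → F0 9D 9C B1.
U+20B6: 3-byte form → E2 82 B6.
U+30AE: 3-byte form → E3 82 AE.
U+13154: 4-byte form → F0 93 85 94.
Concatenated (25 bytes): E2 AB 97 F0 90 8C 80 E0 BD 84 23 F0 9D 9C B1 E2 82 B6 E3 82 AE F0 93 85 94.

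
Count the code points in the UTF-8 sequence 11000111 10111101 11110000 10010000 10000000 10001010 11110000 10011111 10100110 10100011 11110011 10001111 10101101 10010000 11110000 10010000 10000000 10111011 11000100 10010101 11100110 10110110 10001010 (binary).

Byte at offset 0: 0xC7 = 11000111 → 2-byte char (#1). Advance 2.
Byte at offset 2: 0xF0 = 11110000 → 4-byte char (#2). Advance 4.
Byte at offset 6: 0xF0 = 11110000 → 4-byte char (#3). Advance 4.
Byte at offset 10: 0xF3 = 11110011 → 4-byte char (#4). Advance 4.
Byte at offset 14: 0xF0 = 11110000 → 4-byte char (#5). Advance 4.
Byte at offset 18: 0xC4 = 11000100 → 2-byte char (#6). Advance 2.
Byte at offset 20: 0xE6 = 11100110 → 3-byte char (#7). Advance 3.
Reached end at offset 23 after 7 code points.

7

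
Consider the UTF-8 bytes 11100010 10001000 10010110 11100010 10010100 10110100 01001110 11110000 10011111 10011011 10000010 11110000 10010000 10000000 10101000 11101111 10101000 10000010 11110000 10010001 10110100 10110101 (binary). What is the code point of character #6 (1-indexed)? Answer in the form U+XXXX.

Offset 0: leading byte 0xE2 = 11100010 → 3-byte char #1 = E2 88 96.
Offset 3: leading byte 0xE2 = 11100010 → 3-byte char #2 = E2 94 B4.
Offset 6: leading byte 0x4E = 01001110 → 1-byte char #3 = 4E.
Offset 7: leading byte 0xF0 = 11110000 → 4-byte char #4 = F0 9F 9B 82.
Offset 11: leading byte 0xF0 = 11110000 → 4-byte char #5 = F0 90 80 A8.
Offset 15: leading byte 0xEF = 11101111 → 3-byte char #6 = EF A8 82.
Leading byte 0xEF = 11101111 matches 1110xxxx → 3-byte sequence.
Byte 1: 0xEF = 11101111, payload 1111 (4 bits).
Byte 2: 0xA8 = 10101000 (10xxxxxx ✓), payload 101000.
Byte 3: 0x82 = 10000010 (10xxxxxx ✓), payload 000010.
Concatenate: 1111101000000010 = 0xFA02 (16 bits → U+FA02).

U+FA02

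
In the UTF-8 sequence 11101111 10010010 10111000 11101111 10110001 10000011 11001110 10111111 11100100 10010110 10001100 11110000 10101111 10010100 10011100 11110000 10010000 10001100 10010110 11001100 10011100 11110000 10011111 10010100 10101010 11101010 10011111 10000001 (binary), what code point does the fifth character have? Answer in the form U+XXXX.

Offset 0: leading byte 0xEF = 11101111 → 3-byte char #1 = EF 92 B8.
Offset 3: leading byte 0xEF = 11101111 → 3-byte char #2 = EF B1 83.
Offset 6: leading byte 0xCE = 11001110 → 2-byte char #3 = CE BF.
Offset 8: leading byte 0xE4 = 11100100 → 3-byte char #4 = E4 96 8C.
Offset 11: leading byte 0xF0 = 11110000 → 4-byte char #5 = F0 AF 94 9C.
Leading byte 0xF0 = 11110000 matches 11110xxx → 4-byte sequence.
Byte 1: 0xF0 = 11110000, payload 000 (3 bits).
Byte 2: 0xAF = 10101111 (10xxxxxx ✓), payload 101111.
Byte 3: 0x94 = 10010100 (10xxxxxx ✓), payload 010100.
Byte 4: 0x9C = 10011100 (10xxxxxx ✓), payload 011100.
Concatenate: 000101111010100011100 = 0x2F51C (21 bits → U+2F51C).

U+2F51C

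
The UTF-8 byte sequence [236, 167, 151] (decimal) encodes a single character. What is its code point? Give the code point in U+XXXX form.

U+C9D7

Leading byte 0xEC = 11101100 matches 1110xxxx → 3-byte sequence.
Byte 1: 0xEC = 11101100, payload 1100 (4 bits).
Byte 2: 0xA7 = 10100111 (10xxxxxx ✓), payload 100111.
Byte 3: 0x97 = 10010111 (10xxxxxx ✓), payload 010111.
Concatenate: 1100100111010111 = 0xC9D7 (16 bits → U+C9D7).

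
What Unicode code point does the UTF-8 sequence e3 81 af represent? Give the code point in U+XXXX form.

Leading byte 0xE3 = 11100011 matches 1110xxxx → 3-byte sequence.
Byte 1: 0xE3 = 11100011, payload 0011 (4 bits).
Byte 2: 0x81 = 10000001 (10xxxxxx ✓), payload 000001.
Byte 3: 0xAF = 10101111 (10xxxxxx ✓), payload 101111.
Concatenate: 0011000001101111 = 0x306F (16 bits → U+306F).

U+306F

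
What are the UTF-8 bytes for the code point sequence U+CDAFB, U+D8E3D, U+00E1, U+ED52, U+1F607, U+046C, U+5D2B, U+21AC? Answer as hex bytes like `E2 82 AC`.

U+CDAFB: 4-byte form → F3 8D AB BB.
U+D8E3D: 4-byte form → F3 98 B8 BD.
U+00E1: 2-byte form → C3 A1.
U+ED52: 3-byte form → EE B5 92.
U+1F607: 4-byte form → F0 9F 98 87.
U+046C: 2-byte form → D1 AC.
U+5D2B: 3-byte form → E5 B4 AB.
U+21AC: 3-byte form → E2 86 AC.
Concatenated (25 bytes): F3 8D AB BB F3 98 B8 BD C3 A1 EE B5 92 F0 9F 98 87 D1 AC E5 B4 AB E2 86 AC.

F3 8D AB BB F3 98 B8 BD C3 A1 EE B5 92 F0 9F 98 87 D1 AC E5 B4 AB E2 86 AC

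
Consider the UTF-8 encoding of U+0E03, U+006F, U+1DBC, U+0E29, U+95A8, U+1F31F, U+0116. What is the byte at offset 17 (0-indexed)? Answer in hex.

0xC4

U+0E03 → 3-byte form E0 B8 83 at offsets 0–2.
U+006F → 1-byte form 6F at offsets 3–3.
U+1DBC → 3-byte form E1 B6 BC at offsets 4–6.
U+0E29 → 3-byte form E0 B8 A9 at offsets 7–9.
U+95A8 → 3-byte form E9 96 A8 at offsets 10–12.
U+1F31F → 4-byte form F0 9F 8C 9F at offsets 13–16.
U+0116 → 2-byte form C4 96 at offsets 17–18.
Offset 17 falls in char 7's range; it's byte 1 of C4 96 = 0xC4.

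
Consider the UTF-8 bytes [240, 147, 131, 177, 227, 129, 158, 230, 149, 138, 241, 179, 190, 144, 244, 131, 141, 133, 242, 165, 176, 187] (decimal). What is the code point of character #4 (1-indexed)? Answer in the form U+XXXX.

U+73F90

Offset 0: leading byte 0xF0 = 11110000 → 4-byte char #1 = F0 93 83 B1.
Offset 4: leading byte 0xE3 = 11100011 → 3-byte char #2 = E3 81 9E.
Offset 7: leading byte 0xE6 = 11100110 → 3-byte char #3 = E6 95 8A.
Offset 10: leading byte 0xF1 = 11110001 → 4-byte char #4 = F1 B3 BE 90.
Leading byte 0xF1 = 11110001 matches 11110xxx → 4-byte sequence.
Byte 1: 0xF1 = 11110001, payload 001 (3 bits).
Byte 2: 0xB3 = 10110011 (10xxxxxx ✓), payload 110011.
Byte 3: 0xBE = 10111110 (10xxxxxx ✓), payload 111110.
Byte 4: 0x90 = 10010000 (10xxxxxx ✓), payload 010000.
Concatenate: 001110011111110010000 = 0x73F90 (21 bits → U+73F90).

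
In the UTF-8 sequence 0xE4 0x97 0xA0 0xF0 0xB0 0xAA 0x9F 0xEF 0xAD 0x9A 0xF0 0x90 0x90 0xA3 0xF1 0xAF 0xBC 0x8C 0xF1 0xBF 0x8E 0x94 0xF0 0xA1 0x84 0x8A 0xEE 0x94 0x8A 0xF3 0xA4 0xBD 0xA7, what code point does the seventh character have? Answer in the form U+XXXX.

U+2110A

Offset 0: leading byte 0xE4 = 11100100 → 3-byte char #1 = E4 97 A0.
Offset 3: leading byte 0xF0 = 11110000 → 4-byte char #2 = F0 B0 AA 9F.
Offset 7: leading byte 0xEF = 11101111 → 3-byte char #3 = EF AD 9A.
Offset 10: leading byte 0xF0 = 11110000 → 4-byte char #4 = F0 90 90 A3.
Offset 14: leading byte 0xF1 = 11110001 → 4-byte char #5 = F1 AF BC 8C.
Offset 18: leading byte 0xF1 = 11110001 → 4-byte char #6 = F1 BF 8E 94.
Offset 22: leading byte 0xF0 = 11110000 → 4-byte char #7 = F0 A1 84 8A.
Leading byte 0xF0 = 11110000 matches 11110xxx → 4-byte sequence.
Byte 1: 0xF0 = 11110000, payload 000 (3 bits).
Byte 2: 0xA1 = 10100001 (10xxxxxx ✓), payload 100001.
Byte 3: 0x84 = 10000100 (10xxxxxx ✓), payload 000100.
Byte 4: 0x8A = 10001010 (10xxxxxx ✓), payload 001010.
Concatenate: 000100001000100001010 = 0x2110A (21 bits → U+2110A).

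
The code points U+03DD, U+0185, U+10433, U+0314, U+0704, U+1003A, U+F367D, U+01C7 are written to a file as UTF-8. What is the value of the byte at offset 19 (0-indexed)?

U+03DD → 2-byte form CF 9D at offsets 0–1.
U+0185 → 2-byte form C6 85 at offsets 2–3.
U+10433 → 4-byte form F0 90 90 B3 at offsets 4–7.
U+0314 → 2-byte form CC 94 at offsets 8–9.
U+0704 → 2-byte form DC 84 at offsets 10–11.
U+1003A → 4-byte form F0 90 80 BA at offsets 12–15.
U+F367D → 4-byte form F3 B3 99 BD at offsets 16–19.
Offset 19 falls in char 7's range; it's byte 4 of F3 B3 99 BD = 0xBD.

0xBD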